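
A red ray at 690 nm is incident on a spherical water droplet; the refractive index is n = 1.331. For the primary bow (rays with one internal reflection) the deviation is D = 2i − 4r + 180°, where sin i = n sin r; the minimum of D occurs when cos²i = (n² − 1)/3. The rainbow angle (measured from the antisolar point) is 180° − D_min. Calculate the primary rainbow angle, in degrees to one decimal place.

cos²i = (1.77156 − 1)/3 = 0.25719; i = arccos(0.50714) = 59.527°.
sin r = sin 59.527°/1.331 = 0.64753; r = 40.356°.
D_min = 2·59.527° − 4·40.356° + 180° = 137.630°.
Rainbow angle = 180° − D_min = 42.370°.

42.4°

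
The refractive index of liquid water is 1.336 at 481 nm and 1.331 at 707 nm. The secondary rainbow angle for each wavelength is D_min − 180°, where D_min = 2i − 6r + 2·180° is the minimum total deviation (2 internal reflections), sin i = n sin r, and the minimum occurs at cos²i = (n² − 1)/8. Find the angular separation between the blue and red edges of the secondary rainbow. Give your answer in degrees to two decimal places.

At 481 nm (n = 1.336): cos²i = 0.09811 → i = 71.746°, r = 45.303°, D_min = 231.674°, rainbow angle = 51.674°.
At 707 nm (n = 1.331): cos²i = 0.09645 → i = 71.907°, r = 45.575°, D_min = 230.365°, rainbow angle = 50.365°.
Angular width = |51.674° − 50.365°| = 1.309°.

1.31°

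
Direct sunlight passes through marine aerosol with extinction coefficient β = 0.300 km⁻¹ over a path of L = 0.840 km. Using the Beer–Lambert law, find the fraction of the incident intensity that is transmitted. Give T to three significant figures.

τ = β·L = 0.300 × 0.840 = 0.2520.
T = exp(−0.2520) = 0.7772.

0.777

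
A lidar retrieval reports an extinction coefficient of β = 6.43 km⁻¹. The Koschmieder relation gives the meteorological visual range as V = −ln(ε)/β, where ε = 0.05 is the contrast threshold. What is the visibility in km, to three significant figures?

0.466 km

V = −ln(0.05) / 6.43 = 2.996 / 6.43 = 0.4659 km.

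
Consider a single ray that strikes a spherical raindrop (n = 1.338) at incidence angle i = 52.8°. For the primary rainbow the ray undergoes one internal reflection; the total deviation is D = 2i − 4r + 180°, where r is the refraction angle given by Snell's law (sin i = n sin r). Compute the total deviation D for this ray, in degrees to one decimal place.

139.5°

sin r = sin 52.8° / 1.338 = 0.7965/1.338 = 0.5953; r = 36.54°.
D = 2·52.8° − 4·36.54° + 180° = 105.60° − 146.14° + 180° = 139.46°.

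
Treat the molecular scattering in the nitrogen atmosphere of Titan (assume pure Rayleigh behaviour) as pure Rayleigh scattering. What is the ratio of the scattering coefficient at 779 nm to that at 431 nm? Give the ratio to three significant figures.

Rayleigh scattering ∝ λ⁻⁴, so the ratio of coefficients is the inverse fourth power of the wavelength ratio.
σ(779)/σ(431) = (431/779)⁴ = (0.5533)⁴ = 0.0937.

0.0937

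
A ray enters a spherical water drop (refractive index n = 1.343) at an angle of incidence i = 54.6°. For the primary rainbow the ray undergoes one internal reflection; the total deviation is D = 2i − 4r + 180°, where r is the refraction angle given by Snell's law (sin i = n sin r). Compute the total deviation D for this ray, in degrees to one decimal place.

sin r = sin 54.6° / 1.343 = 0.8151/1.343 = 0.6069; r = 37.37°.
D = 2·54.6° − 4·37.37° + 180° = 109.20° − 149.48° + 180° = 139.72°.

139.7°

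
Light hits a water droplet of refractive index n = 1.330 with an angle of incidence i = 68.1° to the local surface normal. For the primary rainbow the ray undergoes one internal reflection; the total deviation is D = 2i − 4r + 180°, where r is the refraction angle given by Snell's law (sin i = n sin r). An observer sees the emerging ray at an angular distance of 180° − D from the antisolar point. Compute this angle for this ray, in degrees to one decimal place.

sin r = sin 68.1° / 1.330 = 0.9278/1.330 = 0.6976; r = 44.24°.
D = 2·68.1° − 4·44.24° + 180° = 136.20° − 176.95° + 180° = 139.25°.
Angle from antisolar point = 180° − D = 40.75°.

40.7°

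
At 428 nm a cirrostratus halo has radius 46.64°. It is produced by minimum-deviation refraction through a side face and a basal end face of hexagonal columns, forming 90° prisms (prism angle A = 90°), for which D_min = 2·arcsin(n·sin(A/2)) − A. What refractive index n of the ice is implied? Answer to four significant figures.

1.314

Rearranging: n = sin((D_min + A)/2) / sin(A/2).
(D_min + A)/2 = (46.64° + 90°)/2 = 68.320°.
n = sin 68.320° / sin 45° = 0.9293 / 0.7071 = 1.3142.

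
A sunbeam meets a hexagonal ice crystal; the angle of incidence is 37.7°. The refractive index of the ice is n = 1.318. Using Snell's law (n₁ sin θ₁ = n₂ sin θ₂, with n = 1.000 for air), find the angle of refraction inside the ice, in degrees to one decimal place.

Snell: sin θ_r = sin θ_i / n = sin 37.7° / 1.318 = 0.6115 / 1.318 = 0.4640.
θ_r = arcsin(0.4640) = 27.64°.

27.6°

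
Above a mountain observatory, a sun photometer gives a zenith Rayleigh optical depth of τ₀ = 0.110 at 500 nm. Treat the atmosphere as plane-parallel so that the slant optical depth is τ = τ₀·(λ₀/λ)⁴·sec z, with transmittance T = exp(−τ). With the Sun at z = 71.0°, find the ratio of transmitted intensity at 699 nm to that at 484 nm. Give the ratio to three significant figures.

1.34

Airmass: sec 71.0° = 3.0716.
τ(699 nm) = 0.110 × (500/699)⁴ × 3.0716 = 0.110 × 0.2618 × 3.0716 = 0.0885.
τ(484 nm) = 0.110 × (500/484)⁴ × 3.0716 = 0.110 × 1.1389 × 3.0716 = 0.3848.
T(699)/T(484) = exp(τ_B − τ_A) = exp(0.2964) = 1.3450.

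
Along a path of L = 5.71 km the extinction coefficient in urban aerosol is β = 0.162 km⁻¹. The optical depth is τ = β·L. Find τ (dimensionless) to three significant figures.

0.925

τ = β·L = 0.162 × 5.71 = 0.9250.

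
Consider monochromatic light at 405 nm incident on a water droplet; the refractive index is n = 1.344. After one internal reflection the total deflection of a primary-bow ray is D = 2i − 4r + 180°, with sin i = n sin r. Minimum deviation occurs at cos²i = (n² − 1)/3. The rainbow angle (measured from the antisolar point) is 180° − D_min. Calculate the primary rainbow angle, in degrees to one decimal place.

cos²i = (1.80634 − 1)/3 = 0.26878; i = arccos(0.51844) = 58.772°.
sin r = sin 58.772°/1.344 = 0.63625; r = 39.512°.
D_min = 2·58.772° − 4·39.512° + 180° = 139.495°.
Rainbow angle = 180° − D_min = 40.505°.

40.5°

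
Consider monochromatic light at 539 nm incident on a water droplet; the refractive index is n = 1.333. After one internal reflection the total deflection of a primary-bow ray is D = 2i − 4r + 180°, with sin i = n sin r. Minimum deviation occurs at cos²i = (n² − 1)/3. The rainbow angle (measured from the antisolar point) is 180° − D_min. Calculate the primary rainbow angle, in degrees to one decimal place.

cos²i = (1.77689 − 1)/3 = 0.25896; i = arccos(0.50888) = 59.410°.
sin r = sin 59.410°/1.333 = 0.64579; r = 40.225°.
D_min = 2·59.410° − 4·40.225° + 180° = 137.922°.
Rainbow angle = 180° − D_min = 42.078°.

42.1°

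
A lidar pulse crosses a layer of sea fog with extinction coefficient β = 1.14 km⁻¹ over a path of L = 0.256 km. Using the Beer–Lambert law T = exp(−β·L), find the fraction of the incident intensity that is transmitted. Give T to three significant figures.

τ = β·L = 1.14 × 0.256 = 0.2918.
T = exp(−0.2918) = 0.7469.

0.747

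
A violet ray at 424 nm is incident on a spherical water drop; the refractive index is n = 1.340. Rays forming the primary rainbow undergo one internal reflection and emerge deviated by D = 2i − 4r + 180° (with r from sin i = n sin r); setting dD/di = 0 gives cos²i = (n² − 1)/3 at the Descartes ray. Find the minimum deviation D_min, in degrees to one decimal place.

138.9°

cos²i = (1.79560 − 1)/3 = 0.26520; i = arccos(0.51498) = 59.004°.
sin r = sin 59.004°/1.340 = 0.63971; r = 39.770°.
D_min = 2·59.004° − 4·39.770° + 180° = 138.929°.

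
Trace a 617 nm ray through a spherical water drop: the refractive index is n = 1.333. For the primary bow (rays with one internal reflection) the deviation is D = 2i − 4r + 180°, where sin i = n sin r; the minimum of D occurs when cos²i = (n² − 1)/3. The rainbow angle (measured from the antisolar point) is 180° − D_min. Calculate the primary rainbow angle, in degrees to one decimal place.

cos²i = (1.77689 − 1)/3 = 0.25896; i = arccos(0.50888) = 59.410°.
sin r = sin 59.410°/1.333 = 0.64579; r = 40.225°.
D_min = 2·59.410° − 4·40.225° + 180° = 137.922°.
Rainbow angle = 180° − D_min = 42.078°.

42.1°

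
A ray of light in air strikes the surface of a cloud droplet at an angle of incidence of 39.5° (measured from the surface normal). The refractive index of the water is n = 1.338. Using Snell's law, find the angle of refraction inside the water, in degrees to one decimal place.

Snell: sin θ_r = sin θ_i / n = sin 39.5° / 1.338 = 0.6361 / 1.338 = 0.4754.
θ_r = arcsin(0.4754) = 28.39°.

28.4°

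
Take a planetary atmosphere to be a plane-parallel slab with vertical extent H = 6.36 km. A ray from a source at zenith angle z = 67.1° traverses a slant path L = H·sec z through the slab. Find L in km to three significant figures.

16.3 km

sec z = 1/cos 67.1° = 2.5699.
L = 6.36 × 2.5699 = 16.344 km.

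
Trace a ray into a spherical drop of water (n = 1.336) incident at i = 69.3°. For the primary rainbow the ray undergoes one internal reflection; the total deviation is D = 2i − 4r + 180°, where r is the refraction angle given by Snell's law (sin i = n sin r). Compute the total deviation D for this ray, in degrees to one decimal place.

140.8°

sin r = sin 69.3° / 1.336 = 0.9354/1.336 = 0.7002; r = 44.44°.
D = 2·69.3° − 4·44.44° + 180° = 138.60° − 177.77° + 180° = 140.83°.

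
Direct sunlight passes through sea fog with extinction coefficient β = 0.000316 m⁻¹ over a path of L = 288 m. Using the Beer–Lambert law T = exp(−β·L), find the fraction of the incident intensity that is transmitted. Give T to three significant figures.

0.913

τ = β·L = 0.000316 × 288 = 0.0910.
T = exp(−0.0910) = 0.9130.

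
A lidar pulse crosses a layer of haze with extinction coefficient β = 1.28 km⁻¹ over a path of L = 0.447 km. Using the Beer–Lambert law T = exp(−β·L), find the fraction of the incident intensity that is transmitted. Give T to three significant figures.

τ = β·L = 1.28 × 0.447 = 0.5722.
T = exp(−0.5722) = 0.5643.

0.564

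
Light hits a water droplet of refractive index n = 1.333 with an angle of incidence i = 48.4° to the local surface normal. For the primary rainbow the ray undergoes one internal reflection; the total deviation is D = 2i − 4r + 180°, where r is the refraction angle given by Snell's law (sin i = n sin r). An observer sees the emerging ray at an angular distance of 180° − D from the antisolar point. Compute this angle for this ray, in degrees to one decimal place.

sin r = sin 48.4° / 1.333 = 0.7478/1.333 = 0.5610; r = 34.12°.
D = 2·48.4° − 4·34.12° + 180° = 96.80° − 136.50° + 180° = 140.30°.
Angle from antisolar point = 180° − D = 39.70°.

39.7°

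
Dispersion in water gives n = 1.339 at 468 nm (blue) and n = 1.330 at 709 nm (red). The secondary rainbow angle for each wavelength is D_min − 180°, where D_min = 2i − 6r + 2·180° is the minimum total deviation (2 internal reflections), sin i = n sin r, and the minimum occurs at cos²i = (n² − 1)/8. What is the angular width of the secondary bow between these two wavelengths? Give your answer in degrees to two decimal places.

2.35°

At 468 nm (n = 1.339): cos²i = 0.09912 → i = 71.650°, r = 45.141°, D_min = 232.451°, rainbow angle = 52.451°.
At 709 nm (n = 1.330): cos²i = 0.09611 → i = 71.940°, r = 45.630°, D_min = 230.101°, rainbow angle = 50.101°.
Angular width = |52.451° − 50.101°| = 2.350°.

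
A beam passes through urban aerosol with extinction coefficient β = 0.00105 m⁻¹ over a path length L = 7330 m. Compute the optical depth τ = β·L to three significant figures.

τ = β·L = 0.00105 × 7330 = 7.6965.

7.70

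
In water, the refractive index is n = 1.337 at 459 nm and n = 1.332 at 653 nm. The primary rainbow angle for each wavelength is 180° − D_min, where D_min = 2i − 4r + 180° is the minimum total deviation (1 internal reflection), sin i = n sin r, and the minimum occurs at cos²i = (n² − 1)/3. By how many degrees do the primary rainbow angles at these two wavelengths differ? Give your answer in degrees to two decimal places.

At 459 nm (n = 1.337): cos²i = 0.26252 → i = 59.178°, r = 39.964°, D_min = 138.500°, rainbow angle = 41.500°.
At 653 nm (n = 1.332): cos²i = 0.25807 → i = 59.469°, r = 40.290°, D_min = 137.776°, rainbow angle = 42.224°.
Angular width = |41.500° − 42.224°| = 0.724°.

0.72°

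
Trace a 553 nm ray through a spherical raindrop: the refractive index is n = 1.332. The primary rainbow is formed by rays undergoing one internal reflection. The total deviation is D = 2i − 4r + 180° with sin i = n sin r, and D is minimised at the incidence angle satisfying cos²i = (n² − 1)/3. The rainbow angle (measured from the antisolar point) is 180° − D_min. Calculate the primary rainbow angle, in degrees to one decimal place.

cos²i = (1.77422 − 1)/3 = 0.25807; i = arccos(0.50801) = 59.469°.
sin r = sin 59.469°/1.332 = 0.64666; r = 40.290°.
D_min = 2·59.469° − 4·40.290° + 180° = 137.776°.
Rainbow angle = 180° − D_min = 42.224°.

42.2°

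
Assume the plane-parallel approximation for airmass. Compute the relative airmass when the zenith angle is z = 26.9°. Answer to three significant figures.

X = sec z = 1/cos 26.9° = 1/0.8918 = 1.1213.

1.12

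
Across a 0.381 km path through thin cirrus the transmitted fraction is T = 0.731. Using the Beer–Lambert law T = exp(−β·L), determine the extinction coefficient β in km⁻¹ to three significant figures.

Beer–Lambert: T = exp(−βL) ⇒ β = −ln(T)/L = −ln(0.731)/0.381 = 0.3133/0.381 = 0.8224 km⁻¹.

0.822 km⁻¹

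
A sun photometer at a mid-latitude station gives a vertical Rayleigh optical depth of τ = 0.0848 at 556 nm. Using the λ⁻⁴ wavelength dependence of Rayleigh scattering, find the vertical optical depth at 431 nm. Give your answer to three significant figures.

τ(431 nm) = τ(556 nm) × (556/431)⁴ = 0.0848 × (1.2900)⁴ = 0.0848 × 2.7694 = 0.2348.

0.235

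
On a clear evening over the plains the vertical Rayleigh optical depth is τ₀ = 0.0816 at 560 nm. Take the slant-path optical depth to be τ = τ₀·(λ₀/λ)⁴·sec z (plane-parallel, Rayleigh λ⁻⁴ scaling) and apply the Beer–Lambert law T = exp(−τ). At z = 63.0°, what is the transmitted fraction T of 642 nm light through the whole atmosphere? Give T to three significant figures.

sec 63.0° = 2.2027.
τ = 0.0816 × (560/642)⁴ × 2.2027 = 0.0816 × 0.5789 × 2.2027 = 0.1041.
T = exp(−0.1041) = 0.9012.

0.901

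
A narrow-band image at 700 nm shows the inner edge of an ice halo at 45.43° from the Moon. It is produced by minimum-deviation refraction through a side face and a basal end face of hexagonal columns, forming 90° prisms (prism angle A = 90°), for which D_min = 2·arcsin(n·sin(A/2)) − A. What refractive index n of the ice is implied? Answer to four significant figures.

1.309

Rearranging: n = sin((D_min + A)/2) / sin(A/2).
(D_min + A)/2 = (45.43° + 90°)/2 = 67.715°.
n = sin 67.715° / sin 45° = 0.9253 / 0.7071 = 1.3086.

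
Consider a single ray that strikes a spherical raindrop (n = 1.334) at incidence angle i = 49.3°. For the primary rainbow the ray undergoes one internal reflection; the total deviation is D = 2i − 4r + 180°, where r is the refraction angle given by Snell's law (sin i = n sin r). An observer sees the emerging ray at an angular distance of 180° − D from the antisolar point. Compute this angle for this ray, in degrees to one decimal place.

sin r = sin 49.3° / 1.334 = 0.7581/1.334 = 0.5683; r = 34.63°.
D = 2·49.3° − 4·34.63° + 180° = 98.60° − 138.53° + 180° = 140.07°.
Angle from antisolar point = 180° − D = 39.93°.

39.9°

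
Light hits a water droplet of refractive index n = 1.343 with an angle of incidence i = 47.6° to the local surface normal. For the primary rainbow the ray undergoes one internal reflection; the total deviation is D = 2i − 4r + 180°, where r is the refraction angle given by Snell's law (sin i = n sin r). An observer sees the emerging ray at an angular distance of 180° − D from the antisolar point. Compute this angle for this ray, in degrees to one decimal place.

38.2°

sin r = sin 47.6° / 1.343 = 0.7385/1.343 = 0.5499; r = 33.36°.
D = 2·47.6° − 4·33.36° + 180° = 95.20° − 133.43° + 180° = 141.77°.
Angle from antisolar point = 180° − D = 38.23°.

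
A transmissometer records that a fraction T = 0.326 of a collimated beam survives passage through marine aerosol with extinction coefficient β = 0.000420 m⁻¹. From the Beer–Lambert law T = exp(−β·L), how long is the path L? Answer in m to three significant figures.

Beer–Lambert: T = exp(−βL) ⇒ L = −ln(T)/β = −ln(0.326)/0.000420 = 1.1209/0.000420 = 2669 m.

2670 m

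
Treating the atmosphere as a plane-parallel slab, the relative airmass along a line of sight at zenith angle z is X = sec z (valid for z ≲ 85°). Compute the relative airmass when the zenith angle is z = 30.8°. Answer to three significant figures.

X = sec z = 1/cos 30.8° = 1/0.8590 = 1.1642.

1.16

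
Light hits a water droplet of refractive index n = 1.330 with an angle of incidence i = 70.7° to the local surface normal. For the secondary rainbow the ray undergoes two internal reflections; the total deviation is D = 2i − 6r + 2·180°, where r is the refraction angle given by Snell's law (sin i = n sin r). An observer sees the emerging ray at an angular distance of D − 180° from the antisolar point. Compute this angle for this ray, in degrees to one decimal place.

50.2°

sin r = sin 70.7° / 1.330 = 0.9438/1.330 = 0.7096; r = 45.20°.
D = 2·70.7° − 6·45.20° + 2·180° = 141.40° − 271.23° + 360° = 230.17°.
Angle from antisolar point = D − 180° = 50.17°.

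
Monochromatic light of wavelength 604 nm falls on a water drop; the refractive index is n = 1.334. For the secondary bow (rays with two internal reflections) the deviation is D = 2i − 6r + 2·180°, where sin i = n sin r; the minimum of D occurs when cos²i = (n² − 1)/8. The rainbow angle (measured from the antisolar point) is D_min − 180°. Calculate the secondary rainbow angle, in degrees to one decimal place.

cos²i = (1.77956 − 1)/8 = 0.09744; i = arccos(0.31216) = 71.810°.
sin r = sin 71.810°/1.334 = 0.71217; r = 45.411°.
D_min = 2·71.810° − 6·45.411° + 360° = 231.153°.
Rainbow angle = D_min − 180° = 51.153°.

51.2°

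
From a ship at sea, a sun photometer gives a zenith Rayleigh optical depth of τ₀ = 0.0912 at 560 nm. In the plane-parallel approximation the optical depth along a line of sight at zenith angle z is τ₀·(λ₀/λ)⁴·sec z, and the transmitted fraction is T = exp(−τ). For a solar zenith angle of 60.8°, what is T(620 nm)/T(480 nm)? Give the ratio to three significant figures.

1.25

Airmass: sec 60.8° = 2.0498.
τ(620 nm) = 0.0912 × (560/620)⁴ × 2.0498 = 0.0912 × 0.6656 × 2.0498 = 0.1244.
τ(480 nm) = 0.0912 × (560/480)⁴ × 2.0498 = 0.0912 × 1.8526 × 2.0498 = 0.3463.
T(620)/T(480) = exp(τ_B − τ_A) = exp(0.2219) = 1.2485.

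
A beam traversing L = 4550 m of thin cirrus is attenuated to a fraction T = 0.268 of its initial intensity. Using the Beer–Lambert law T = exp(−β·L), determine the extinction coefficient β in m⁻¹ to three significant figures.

Beer–Lambert: T = exp(−βL) ⇒ β = −ln(T)/L = −ln(0.268)/4550 = 1.3168/4550 = 0.0002894 m⁻¹.

0.000289 m⁻¹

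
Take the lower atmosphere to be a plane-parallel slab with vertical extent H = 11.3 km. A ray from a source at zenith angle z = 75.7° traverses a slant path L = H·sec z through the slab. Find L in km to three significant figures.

45.7 km

sec z = 1/cos 75.7° = 4.0486.
L = 11.3 × 4.0486 = 45.749 km.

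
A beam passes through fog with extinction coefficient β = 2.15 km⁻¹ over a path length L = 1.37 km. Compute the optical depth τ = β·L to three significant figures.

2.95

τ = β·L = 2.15 × 1.37 = 2.9455.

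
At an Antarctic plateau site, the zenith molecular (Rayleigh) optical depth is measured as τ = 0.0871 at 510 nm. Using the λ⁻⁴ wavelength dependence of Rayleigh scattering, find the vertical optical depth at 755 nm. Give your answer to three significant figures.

τ(755 nm) = τ(510 nm) × (510/755)⁴ = 0.0871 × (0.6755)⁴ = 0.0871 × 0.2082 = 0.0181.

0.0181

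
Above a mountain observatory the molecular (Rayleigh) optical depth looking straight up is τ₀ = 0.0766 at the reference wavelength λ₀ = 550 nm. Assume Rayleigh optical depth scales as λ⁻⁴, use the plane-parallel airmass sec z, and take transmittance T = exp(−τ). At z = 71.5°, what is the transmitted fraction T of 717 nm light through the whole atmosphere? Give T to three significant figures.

0.920

sec 71.5° = 3.1515.
τ = 0.0766 × (550/717)⁴ × 3.1515 = 0.0766 × 0.3462 × 3.1515 = 0.0836.
T = exp(−0.0836) = 0.9198.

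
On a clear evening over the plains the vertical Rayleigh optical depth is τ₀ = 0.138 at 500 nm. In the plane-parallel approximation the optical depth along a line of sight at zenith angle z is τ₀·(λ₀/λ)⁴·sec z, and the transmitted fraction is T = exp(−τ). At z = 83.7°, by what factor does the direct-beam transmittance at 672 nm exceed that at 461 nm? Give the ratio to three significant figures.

3.88

Airmass: sec 83.7° = 9.1129.
τ(672 nm) = 0.138 × (500/672)⁴ × 9.1129 = 0.138 × 0.3065 × 9.1129 = 0.3854.
τ(461 nm) = 0.138 × (500/461)⁴ × 9.1129 = 0.138 × 1.3838 × 9.1129 = 1.7403.
T(672)/T(461) = exp(τ_B − τ_A) = exp(1.3548) = 3.8761.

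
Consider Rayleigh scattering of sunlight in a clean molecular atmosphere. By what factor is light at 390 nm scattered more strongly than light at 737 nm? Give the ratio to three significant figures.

12.8

Rayleigh scattering ∝ λ⁻⁴, so the ratio of coefficients is the inverse fourth power of the wavelength ratio.
σ(390)/σ(737) = (737/390)⁴ = (1.8897)⁴ = 12.75.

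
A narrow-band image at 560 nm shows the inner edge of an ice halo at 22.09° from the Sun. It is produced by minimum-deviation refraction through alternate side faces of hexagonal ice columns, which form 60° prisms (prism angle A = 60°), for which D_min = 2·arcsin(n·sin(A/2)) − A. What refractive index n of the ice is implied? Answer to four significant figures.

1.313

Rearranging: n = sin((D_min + A)/2) / sin(A/2).
(D_min + A)/2 = (22.09° + 60°)/2 = 41.045°.
n = sin 41.045° / sin 30° = 0.6567 / 0.5000 = 1.3133.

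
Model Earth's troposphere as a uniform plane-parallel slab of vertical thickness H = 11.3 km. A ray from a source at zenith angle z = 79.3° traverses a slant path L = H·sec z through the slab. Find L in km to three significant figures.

sec z = 1/cos 79.3° = 5.3860.
L = 11.3 × 5.3860 = 60.862 km.

60.9 km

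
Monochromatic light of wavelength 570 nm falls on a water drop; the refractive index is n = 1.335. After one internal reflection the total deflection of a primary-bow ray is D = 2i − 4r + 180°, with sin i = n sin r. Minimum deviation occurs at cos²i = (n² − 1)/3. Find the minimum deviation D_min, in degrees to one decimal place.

138.2°

cos²i = (1.78222 − 1)/3 = 0.26074; i = arccos(0.51063) = 59.294°.
sin r = sin 59.294°/1.335 = 0.64405; r = 40.094°.
D_min = 2·59.294° − 4·40.094° + 180° = 138.212°.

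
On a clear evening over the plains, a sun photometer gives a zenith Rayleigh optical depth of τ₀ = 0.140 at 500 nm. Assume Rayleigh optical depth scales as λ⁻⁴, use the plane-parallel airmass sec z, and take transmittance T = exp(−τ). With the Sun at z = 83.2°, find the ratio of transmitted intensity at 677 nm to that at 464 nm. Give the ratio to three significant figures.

Airmass: sec 83.2° = 8.4457.
τ(677 nm) = 0.140 × (500/677)⁴ × 8.4457 = 0.140 × 0.2975 × 8.4457 = 0.3518.
τ(464 nm) = 0.140 × (500/464)⁴ × 8.4457 = 0.140 × 1.3484 × 8.4457 = 1.5943.
T(677)/T(464) = exp(τ_B − τ_A) = exp(1.2425) = 3.4643.

3.46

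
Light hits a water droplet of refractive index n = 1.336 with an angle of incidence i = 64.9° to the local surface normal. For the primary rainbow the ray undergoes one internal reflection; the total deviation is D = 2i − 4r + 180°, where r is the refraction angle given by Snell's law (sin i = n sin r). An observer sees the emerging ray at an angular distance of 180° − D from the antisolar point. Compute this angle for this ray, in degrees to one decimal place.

sin r = sin 64.9° / 1.336 = 0.9056/1.336 = 0.6778; r = 42.67°.
D = 2·64.9° − 4·42.67° + 180° = 129.80° − 170.69° + 180° = 139.11°.
Angle from antisolar point = 180° − D = 40.89°.

40.9°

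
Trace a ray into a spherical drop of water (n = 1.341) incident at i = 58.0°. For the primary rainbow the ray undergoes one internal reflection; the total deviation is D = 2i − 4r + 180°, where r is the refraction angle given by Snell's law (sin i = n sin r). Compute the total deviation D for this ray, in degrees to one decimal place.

sin r = sin 58.0° / 1.341 = 0.8480/1.341 = 0.6324; r = 39.23°.
D = 2·58.0° − 4·39.23° + 180° = 116.00° − 156.91° + 180° = 139.09°.

139.1°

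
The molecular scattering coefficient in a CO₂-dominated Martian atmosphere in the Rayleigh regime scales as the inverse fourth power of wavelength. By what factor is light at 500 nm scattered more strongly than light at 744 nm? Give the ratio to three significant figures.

Rayleigh scattering ∝ λ⁻⁴, so the ratio of coefficients is the inverse fourth power of the wavelength ratio.
σ(500)/σ(744) = (744/500)⁴ = (1.4880)⁴ = 4.902.

4.90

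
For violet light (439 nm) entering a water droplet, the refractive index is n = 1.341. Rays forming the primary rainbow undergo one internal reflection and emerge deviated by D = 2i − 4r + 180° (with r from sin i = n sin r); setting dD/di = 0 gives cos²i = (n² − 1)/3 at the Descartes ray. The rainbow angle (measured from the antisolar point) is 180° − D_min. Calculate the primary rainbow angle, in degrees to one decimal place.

40.9°

cos²i = (1.79828 − 1)/3 = 0.26609; i = arccos(0.51584) = 58.946°.
sin r = sin 58.946°/1.341 = 0.63884; r = 39.705°.
D_min = 2·58.946° − 4·39.705° + 180° = 139.071°.
Rainbow angle = 180° − D_min = 40.929°.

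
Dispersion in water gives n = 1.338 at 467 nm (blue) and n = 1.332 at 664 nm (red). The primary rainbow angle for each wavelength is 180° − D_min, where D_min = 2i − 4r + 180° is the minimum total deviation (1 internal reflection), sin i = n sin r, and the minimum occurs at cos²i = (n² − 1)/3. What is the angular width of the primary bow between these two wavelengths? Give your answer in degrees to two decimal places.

At 467 nm (n = 1.338): cos²i = 0.26341 → i = 59.120°, r = 39.899°, D_min = 138.643°, rainbow angle = 41.357°.
At 664 nm (n = 1.332): cos²i = 0.25807 → i = 59.469°, r = 40.290°, D_min = 137.776°, rainbow angle = 42.224°.
Angular width = |41.357° − 42.224°| = 0.867°.

0.87°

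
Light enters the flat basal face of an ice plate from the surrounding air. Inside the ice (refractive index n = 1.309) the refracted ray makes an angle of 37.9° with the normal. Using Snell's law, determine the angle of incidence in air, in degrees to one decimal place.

Snell: sin θ_i = n · sin θ_r = 1.309 × sin 37.9° = 1.309 × 0.6143 = 0.8041.
θ_i = arcsin(0.8041) = 53.52°.

53.5°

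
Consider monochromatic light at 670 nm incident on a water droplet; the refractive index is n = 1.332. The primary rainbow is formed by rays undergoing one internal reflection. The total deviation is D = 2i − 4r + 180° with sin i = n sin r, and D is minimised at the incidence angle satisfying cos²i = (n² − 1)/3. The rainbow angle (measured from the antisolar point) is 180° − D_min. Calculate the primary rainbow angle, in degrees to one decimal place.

cos²i = (1.77422 − 1)/3 = 0.25807; i = arccos(0.50801) = 59.469°.
sin r = sin 59.469°/1.332 = 0.64666; r = 40.290°.
D_min = 2·59.469° − 4·40.290° + 180° = 137.776°.
Rainbow angle = 180° − D_min = 42.224°.

42.2°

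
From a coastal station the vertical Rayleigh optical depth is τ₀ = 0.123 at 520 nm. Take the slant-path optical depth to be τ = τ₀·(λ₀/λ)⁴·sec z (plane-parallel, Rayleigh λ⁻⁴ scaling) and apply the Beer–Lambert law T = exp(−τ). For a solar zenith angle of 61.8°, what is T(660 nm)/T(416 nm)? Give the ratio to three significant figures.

Airmass: sec 61.8° = 2.1162.
τ(660 nm) = 0.123 × (520/660)⁴ × 2.1162 = 0.123 × 0.3853 × 2.1162 = 0.1003.
τ(416 nm) = 0.123 × (520/416)⁴ × 2.1162 = 0.123 × 2.4414 × 2.1162 = 0.6355.
T(660)/T(416) = exp(τ_B − τ_A) = exp(0.5352) = 1.7077.

1.71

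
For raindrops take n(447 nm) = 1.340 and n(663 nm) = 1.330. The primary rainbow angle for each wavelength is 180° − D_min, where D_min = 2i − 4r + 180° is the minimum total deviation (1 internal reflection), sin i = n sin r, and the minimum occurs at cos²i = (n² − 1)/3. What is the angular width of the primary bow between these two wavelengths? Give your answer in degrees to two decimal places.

At 447 nm (n = 1.340): cos²i = 0.26520 → i = 59.004°, r = 39.770°, D_min = 138.929°, rainbow angle = 41.071°.
At 663 nm (n = 1.330): cos²i = 0.25630 → i = 59.585°, r = 40.422°, D_min = 137.484°, rainbow angle = 42.516°.
Angular width = |41.071° − 42.516°| = 1.445°.

1.45°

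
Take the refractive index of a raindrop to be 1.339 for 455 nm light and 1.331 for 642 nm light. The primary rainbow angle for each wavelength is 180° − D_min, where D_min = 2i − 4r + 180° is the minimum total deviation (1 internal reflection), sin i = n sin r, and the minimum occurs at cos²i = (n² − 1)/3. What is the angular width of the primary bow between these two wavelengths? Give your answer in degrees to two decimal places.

At 455 nm (n = 1.339): cos²i = 0.26431 → i = 59.062°, r = 39.834°, D_min = 138.786°, rainbow angle = 41.214°.
At 642 nm (n = 1.331): cos²i = 0.25719 → i = 59.527°, r = 40.356°, D_min = 137.630°, rainbow angle = 42.370°.
Angular width = |41.214° − 42.370°| = 1.156°.

1.16°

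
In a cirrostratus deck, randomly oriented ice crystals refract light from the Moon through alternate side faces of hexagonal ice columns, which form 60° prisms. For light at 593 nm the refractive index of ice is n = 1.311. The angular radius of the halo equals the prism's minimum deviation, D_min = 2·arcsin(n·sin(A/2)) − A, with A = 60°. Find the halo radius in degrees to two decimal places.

n·sin(A/2) = 1.311 × sin 30° = 1.311 × 0.5000 = 0.6555.
D_min = 2·arcsin(0.6555) − 60° = 2 × 40.958° − 60° = 21.915°.

21.92°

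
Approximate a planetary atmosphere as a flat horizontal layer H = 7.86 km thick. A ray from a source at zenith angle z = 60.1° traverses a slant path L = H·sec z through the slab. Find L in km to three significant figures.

15.8 km

sec z = 1/cos 60.1° = 2.0061.
L = 7.86 × 2.0061 = 15.768 km.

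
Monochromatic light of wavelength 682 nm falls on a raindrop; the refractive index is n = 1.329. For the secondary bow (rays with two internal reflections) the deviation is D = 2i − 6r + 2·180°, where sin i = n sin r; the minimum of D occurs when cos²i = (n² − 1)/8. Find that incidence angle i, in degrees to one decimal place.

cos²i = (1.329² − 1)/8 = (1.76624 − 1)/8 = 0.09578.
cos i = 0.30948, so i = 71.972°.

72.0°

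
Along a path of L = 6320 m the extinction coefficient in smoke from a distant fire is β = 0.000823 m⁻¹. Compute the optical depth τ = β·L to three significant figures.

τ = β·L = 0.000823 × 6320 = 5.2014.

5.20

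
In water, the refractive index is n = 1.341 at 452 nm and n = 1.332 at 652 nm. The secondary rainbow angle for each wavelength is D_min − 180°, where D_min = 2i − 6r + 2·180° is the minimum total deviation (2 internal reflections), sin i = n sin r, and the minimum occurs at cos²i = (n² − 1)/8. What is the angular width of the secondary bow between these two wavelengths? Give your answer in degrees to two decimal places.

2.34°

At 452 nm (n = 1.341): cos²i = 0.09979 → i = 71.586°, r = 45.034°, D_min = 232.966°, rainbow angle = 52.966°.
At 652 nm (n = 1.332): cos²i = 0.09678 → i = 71.875°, r = 45.520°, D_min = 230.628°, rainbow angle = 50.628°.
Angular width = |52.966° − 50.628°| = 2.337°.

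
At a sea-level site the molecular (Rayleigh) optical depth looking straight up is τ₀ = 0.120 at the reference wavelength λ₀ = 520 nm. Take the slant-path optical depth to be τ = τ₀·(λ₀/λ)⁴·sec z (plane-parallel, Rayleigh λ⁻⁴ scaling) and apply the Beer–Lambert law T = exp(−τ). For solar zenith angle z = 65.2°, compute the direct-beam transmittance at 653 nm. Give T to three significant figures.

0.891

sec 65.2° = 2.3841.
τ = 0.120 × (520/653)⁴ × 2.3841 = 0.120 × 0.4021 × 2.3841 = 0.1150.
T = exp(−0.1150) = 0.8913.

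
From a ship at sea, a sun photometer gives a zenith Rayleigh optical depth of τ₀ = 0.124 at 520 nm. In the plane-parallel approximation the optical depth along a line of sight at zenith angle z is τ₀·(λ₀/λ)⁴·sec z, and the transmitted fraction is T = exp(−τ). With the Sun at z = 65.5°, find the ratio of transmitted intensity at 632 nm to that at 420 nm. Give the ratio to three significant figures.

Airmass: sec 65.5° = 2.4114.
τ(632 nm) = 0.124 × (520/632)⁴ × 2.4114 = 0.124 × 0.4583 × 2.4114 = 0.1370.
τ(420 nm) = 0.124 × (520/420)⁴ × 2.4114 = 0.124 × 2.3497 × 2.4114 = 0.7026.
T(632)/T(420) = exp(τ_B − τ_A) = exp(0.5656) = 1.7604.

1.76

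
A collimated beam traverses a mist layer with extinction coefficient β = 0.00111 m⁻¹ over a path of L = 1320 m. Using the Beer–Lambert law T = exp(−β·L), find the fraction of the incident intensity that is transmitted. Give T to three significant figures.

0.231

τ = β·L = 0.00111 × 1320 = 1.4652.
T = exp(−1.4652) = 0.2310.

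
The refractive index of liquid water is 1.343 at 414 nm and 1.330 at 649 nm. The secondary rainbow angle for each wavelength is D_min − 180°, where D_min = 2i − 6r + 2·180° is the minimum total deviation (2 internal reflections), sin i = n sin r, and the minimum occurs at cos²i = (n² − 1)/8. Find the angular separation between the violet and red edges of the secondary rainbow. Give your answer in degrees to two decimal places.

3.38°

At 414 nm (n = 1.343): cos²i = 0.10046 → i = 71.522°, r = 44.928°, D_min = 233.478°, rainbow angle = 53.478°.
At 649 nm (n = 1.330): cos²i = 0.09611 → i = 71.940°, r = 45.630°, D_min = 230.101°, rainbow angle = 50.101°.
Angular width = |53.478° − 50.101°| = 3.377°.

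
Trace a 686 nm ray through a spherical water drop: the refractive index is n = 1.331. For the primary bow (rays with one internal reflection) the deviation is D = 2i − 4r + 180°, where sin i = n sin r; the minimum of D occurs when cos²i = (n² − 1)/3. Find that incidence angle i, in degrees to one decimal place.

59.5°

cos²i = (1.331² − 1)/3 = (1.77156 − 1)/3 = 0.25719.
cos i = 0.50714, so i = 59.527°.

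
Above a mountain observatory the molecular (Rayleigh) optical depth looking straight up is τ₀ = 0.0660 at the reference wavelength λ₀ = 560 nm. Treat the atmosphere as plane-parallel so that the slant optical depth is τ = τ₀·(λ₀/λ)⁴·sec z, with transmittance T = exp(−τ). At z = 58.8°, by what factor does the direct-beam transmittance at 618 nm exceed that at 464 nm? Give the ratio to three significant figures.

Airmass: sec 58.8° = 1.9304.
τ(618 nm) = 0.0660 × (560/618)⁴ × 1.9304 = 0.0660 × 0.6742 × 1.9304 = 0.0859.
τ(464 nm) = 0.0660 × (560/464)⁴ × 1.9304 = 0.0660 × 2.1217 × 1.9304 = 0.2703.
T(618)/T(464) = exp(τ_B − τ_A) = exp(0.1844) = 1.2025.

1.20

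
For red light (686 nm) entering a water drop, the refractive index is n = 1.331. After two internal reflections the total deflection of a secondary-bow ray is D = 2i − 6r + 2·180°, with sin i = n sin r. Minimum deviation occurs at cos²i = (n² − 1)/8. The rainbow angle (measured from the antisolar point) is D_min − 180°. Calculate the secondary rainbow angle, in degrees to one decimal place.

cos²i = (1.77156 − 1)/8 = 0.09645; i = arccos(0.31056) = 71.907°.
sin r = sin 71.907°/1.331 = 0.71417; r = 45.575°.
D_min = 2·71.907° − 6·45.575° + 360° = 230.365°.
Rainbow angle = D_min − 180° = 50.365°.

50.4°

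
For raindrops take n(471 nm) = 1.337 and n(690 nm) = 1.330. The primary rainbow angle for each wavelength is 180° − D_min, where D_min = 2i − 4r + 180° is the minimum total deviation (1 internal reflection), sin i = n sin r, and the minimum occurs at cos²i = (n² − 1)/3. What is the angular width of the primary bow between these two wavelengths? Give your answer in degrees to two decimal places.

At 471 nm (n = 1.337): cos²i = 0.26252 → i = 59.178°, r = 39.964°, D_min = 138.500°, rainbow angle = 41.500°.
At 690 nm (n = 1.330): cos²i = 0.25630 → i = 59.585°, r = 40.422°, D_min = 137.484°, rainbow angle = 42.516°.
Angular width = |41.500° − 42.516°| = 1.016°.

1.02°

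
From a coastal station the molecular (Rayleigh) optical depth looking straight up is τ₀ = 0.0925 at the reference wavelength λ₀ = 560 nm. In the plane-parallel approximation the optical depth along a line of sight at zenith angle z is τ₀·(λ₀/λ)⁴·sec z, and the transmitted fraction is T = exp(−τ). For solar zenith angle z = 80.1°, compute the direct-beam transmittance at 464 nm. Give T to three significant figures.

0.319

sec 80.1° = 5.8164.
τ = 0.0925 × (560/464)⁴ × 5.8164 = 0.0925 × 2.1217 × 5.8164 = 1.1415.
T = exp(−1.1415) = 0.3193.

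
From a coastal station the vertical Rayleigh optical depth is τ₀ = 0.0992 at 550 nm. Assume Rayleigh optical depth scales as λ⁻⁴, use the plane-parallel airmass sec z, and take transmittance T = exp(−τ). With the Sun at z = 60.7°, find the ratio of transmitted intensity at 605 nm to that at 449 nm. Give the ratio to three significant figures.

1.37

Airmass: sec 60.7° = 2.0434.
τ(605 nm) = 0.0992 × (550/605)⁴ × 2.0434 = 0.0992 × 0.6830 × 2.0434 = 0.1384.
τ(449 nm) = 0.0992 × (550/449)⁴ × 2.0434 = 0.0992 × 2.2515 × 2.0434 = 0.4564.
T(605)/T(449) = exp(τ_B − τ_A) = exp(0.3179) = 1.3743.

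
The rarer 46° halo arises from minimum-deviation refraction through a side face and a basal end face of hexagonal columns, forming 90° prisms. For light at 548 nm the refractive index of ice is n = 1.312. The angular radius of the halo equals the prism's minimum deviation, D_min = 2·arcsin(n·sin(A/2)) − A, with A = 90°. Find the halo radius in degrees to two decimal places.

46.17°

n·sin(A/2) = 1.312 × sin 45° = 1.312 × 0.7071 = 0.9277.
D_min = 2·arcsin(0.9277) − 90° = 2 × 68.083° − 90° = 46.166°.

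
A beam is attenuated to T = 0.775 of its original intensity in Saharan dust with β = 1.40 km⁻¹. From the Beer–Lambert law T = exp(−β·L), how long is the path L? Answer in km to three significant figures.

0.182 km

Beer–Lambert: T = exp(−βL) ⇒ L = −ln(T)/β = −ln(0.775)/1.40 = 0.2549/1.40 = 0.1821 km.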